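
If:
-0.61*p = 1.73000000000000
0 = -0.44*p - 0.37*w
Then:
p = -2.84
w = 3.37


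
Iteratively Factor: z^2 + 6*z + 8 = (z + 2)*(z + 4)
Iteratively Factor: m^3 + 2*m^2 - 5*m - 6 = (m + 1)*(m^2 + m - 6) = (m + 1)*(m + 3)*(m - 2)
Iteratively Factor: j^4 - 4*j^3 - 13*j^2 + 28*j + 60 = (j - 5)*(j^3 + j^2 - 8*j - 12) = (j - 5)*(j - 3)*(j^2 + 4*j + 4) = (j - 5)*(j - 3)*(j + 2)*(j + 2)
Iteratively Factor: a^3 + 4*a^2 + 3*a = (a + 1)*(a^2 + 3*a) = a*(a + 1)*(a + 3)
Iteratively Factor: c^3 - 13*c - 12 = (c + 1)*(c^2 - c - 12) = (c + 1)*(c + 3)*(c - 4)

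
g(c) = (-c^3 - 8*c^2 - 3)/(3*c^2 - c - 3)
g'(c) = (1 - 6*c)*(-c^3 - 8*c^2 - 3)/(3*c^2 - c - 3)^2 + (-3*c^2 - 16*c)/(3*c^2 - c - 3) = (c*(3*c + 16)*(-3*c^2 + c + 3) + (6*c - 1)*(c^3 + 8*c^2 + 3))/(-3*c^2 + c + 3)^2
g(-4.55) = -1.17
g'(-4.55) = -0.35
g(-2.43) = -2.09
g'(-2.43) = -0.67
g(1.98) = -6.21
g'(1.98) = 3.56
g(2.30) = -5.44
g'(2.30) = 1.60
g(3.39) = -4.77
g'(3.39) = 0.12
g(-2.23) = -2.24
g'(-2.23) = -0.81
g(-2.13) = -2.33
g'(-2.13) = -0.91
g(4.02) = -4.76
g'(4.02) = -0.07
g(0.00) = 1.00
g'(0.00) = -0.33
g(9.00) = -5.97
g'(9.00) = -0.30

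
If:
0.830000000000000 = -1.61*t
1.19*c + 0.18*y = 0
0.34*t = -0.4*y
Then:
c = -0.07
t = -0.52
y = 0.44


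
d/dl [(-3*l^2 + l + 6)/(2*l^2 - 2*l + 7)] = (4*l^2 - 66*l + 19)/(4*l^4 - 8*l^3 + 32*l^2 - 28*l + 49)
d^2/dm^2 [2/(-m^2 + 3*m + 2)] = 4*(-m^2 + 3*m + (2*m - 3)^2 + 2)/(-m^2 + 3*m + 2)^3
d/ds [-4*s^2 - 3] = -8*s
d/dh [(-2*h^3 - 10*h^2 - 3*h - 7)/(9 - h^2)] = (2*h^4 - 57*h^2 - 194*h - 27)/(h^4 - 18*h^2 + 81)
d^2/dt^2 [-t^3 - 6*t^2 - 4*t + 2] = -6*t - 12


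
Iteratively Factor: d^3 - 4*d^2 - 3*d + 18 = (d - 3)*(d^2 - d - 6) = (d - 3)*(d + 2)*(d - 3)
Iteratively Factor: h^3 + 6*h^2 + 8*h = (h + 2)*(h^2 + 4*h) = h*(h + 2)*(h + 4)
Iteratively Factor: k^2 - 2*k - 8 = (k - 4)*(k + 2)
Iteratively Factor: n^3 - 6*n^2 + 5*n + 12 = (n + 1)*(n^2 - 7*n + 12) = (n - 3)*(n + 1)*(n - 4)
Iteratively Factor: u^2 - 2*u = (u - 2)*(u)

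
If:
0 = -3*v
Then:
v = 0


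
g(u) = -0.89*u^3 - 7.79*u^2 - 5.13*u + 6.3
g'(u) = -2.67*u^2 - 15.58*u - 5.13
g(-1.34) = 1.33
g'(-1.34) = 10.95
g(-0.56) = 6.89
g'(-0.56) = 2.76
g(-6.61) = -43.12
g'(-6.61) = -18.80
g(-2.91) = -22.81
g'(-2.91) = 17.60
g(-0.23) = 7.08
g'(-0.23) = -1.69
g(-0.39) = 7.17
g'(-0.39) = 0.54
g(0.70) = -1.41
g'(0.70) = -17.34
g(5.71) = -442.67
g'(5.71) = -181.14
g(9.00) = -1319.67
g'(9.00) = -361.62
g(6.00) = -497.16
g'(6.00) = -194.73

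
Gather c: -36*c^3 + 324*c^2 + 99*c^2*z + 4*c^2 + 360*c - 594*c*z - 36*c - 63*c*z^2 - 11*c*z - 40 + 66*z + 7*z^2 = -36*c^3 + c^2*(99*z + 328) + c*(-63*z^2 - 605*z + 324) + 7*z^2 + 66*z - 40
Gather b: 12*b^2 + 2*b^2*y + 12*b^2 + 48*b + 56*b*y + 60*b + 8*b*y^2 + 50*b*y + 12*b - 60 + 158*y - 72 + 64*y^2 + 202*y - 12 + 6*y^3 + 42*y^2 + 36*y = b^2*(2*y + 24) + b*(8*y^2 + 106*y + 120) + 6*y^3 + 106*y^2 + 396*y - 144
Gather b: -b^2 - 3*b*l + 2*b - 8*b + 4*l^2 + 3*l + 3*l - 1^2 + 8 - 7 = -b^2 + b*(-3*l - 6) + 4*l^2 + 6*l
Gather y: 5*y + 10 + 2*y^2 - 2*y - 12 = 2*y^2 + 3*y - 2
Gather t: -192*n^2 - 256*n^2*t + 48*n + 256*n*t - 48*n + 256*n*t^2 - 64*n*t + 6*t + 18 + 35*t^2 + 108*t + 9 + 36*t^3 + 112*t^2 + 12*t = -192*n^2 + 36*t^3 + t^2*(256*n + 147) + t*(-256*n^2 + 192*n + 126) + 27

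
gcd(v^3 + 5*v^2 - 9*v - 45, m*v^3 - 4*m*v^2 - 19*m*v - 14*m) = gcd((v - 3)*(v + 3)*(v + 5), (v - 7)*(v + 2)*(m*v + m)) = 1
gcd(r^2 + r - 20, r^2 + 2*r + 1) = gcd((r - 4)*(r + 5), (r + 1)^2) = 1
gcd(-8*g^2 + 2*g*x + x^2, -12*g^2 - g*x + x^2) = 1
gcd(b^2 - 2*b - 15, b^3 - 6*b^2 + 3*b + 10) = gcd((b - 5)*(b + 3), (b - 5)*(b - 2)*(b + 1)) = b - 5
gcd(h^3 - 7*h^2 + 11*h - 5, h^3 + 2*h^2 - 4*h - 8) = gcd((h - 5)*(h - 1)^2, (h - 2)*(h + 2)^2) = 1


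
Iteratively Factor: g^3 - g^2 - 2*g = (g - 2)*(g^2 + g) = (g - 2)*(g + 1)*(g)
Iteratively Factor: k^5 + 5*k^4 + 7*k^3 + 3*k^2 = (k + 1)*(k^4 + 4*k^3 + 3*k^2) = (k + 1)*(k + 3)*(k^3 + k^2) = k*(k + 1)*(k + 3)*(k^2 + k) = k*(k + 1)^2*(k + 3)*(k)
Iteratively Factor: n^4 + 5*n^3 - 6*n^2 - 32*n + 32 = (n - 1)*(n^3 + 6*n^2 - 32) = (n - 2)*(n - 1)*(n^2 + 8*n + 16) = (n - 2)*(n - 1)*(n + 4)*(n + 4)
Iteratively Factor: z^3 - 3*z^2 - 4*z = (z - 4)*(z^2 + z) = (z - 4)*(z + 1)*(z)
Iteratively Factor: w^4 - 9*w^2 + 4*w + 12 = (w - 2)*(w^3 + 2*w^2 - 5*w - 6) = (w - 2)*(w + 3)*(w^2 - w - 2) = (w - 2)*(w + 1)*(w + 3)*(w - 2)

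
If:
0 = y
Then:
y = 0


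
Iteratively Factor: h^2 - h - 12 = (h - 4)*(h + 3)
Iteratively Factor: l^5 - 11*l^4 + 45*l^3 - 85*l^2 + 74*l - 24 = (l - 1)*(l^4 - 10*l^3 + 35*l^2 - 50*l + 24) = (l - 3)*(l - 1)*(l^3 - 7*l^2 + 14*l - 8) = (l - 3)*(l - 2)*(l - 1)*(l^2 - 5*l + 4) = (l - 3)*(l - 2)*(l - 1)^2*(l - 4)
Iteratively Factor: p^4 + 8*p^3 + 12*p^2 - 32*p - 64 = (p - 2)*(p^3 + 10*p^2 + 32*p + 32) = (p - 2)*(p + 2)*(p^2 + 8*p + 16) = (p - 2)*(p + 2)*(p + 4)*(p + 4)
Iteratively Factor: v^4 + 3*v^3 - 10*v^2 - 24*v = (v + 4)*(v^3 - v^2 - 6*v) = (v - 3)*(v + 4)*(v^2 + 2*v) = v*(v - 3)*(v + 4)*(v + 2)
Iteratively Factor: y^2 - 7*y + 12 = (y - 4)*(y - 3)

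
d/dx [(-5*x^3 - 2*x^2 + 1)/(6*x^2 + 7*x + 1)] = (-30*x^4 - 70*x^3 - 29*x^2 - 16*x - 7)/(36*x^4 + 84*x^3 + 61*x^2 + 14*x + 1)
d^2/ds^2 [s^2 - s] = 2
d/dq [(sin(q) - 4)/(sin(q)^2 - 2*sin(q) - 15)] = (8*sin(q) + cos(q)^2 - 24)*cos(q)/((sin(q) - 5)^2*(sin(q) + 3)^2)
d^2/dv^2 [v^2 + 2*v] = 2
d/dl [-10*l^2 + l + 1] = 1 - 20*l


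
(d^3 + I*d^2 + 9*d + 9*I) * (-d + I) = -d^4 - 10*d^2 - 9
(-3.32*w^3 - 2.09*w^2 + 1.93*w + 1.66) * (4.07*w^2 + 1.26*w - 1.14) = -13.5124*w^5 - 12.6895*w^4 + 9.0065*w^3 + 11.5706*w^2 - 0.1086*w - 1.8924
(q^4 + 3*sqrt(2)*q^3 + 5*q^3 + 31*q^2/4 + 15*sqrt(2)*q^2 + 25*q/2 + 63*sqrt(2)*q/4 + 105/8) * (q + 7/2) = q^5 + 3*sqrt(2)*q^4 + 17*q^4/2 + 101*q^3/4 + 51*sqrt(2)*q^3/2 + 317*q^2/8 + 273*sqrt(2)*q^2/4 + 455*q/8 + 441*sqrt(2)*q/8 + 735/16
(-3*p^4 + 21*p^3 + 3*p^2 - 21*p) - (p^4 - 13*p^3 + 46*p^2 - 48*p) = -4*p^4 + 34*p^3 - 43*p^2 + 27*p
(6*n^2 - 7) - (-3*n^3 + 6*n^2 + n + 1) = 3*n^3 - n - 8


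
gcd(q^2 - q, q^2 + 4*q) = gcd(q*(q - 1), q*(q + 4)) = q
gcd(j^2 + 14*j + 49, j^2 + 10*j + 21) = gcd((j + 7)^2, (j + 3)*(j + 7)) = j + 7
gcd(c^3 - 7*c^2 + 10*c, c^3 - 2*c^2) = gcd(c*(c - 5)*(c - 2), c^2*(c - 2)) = c^2 - 2*c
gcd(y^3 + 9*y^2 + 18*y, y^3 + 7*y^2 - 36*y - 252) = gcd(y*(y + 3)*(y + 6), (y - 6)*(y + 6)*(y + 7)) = y + 6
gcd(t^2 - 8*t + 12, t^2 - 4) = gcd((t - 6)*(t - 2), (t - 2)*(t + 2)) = t - 2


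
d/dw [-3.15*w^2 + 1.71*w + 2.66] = 1.71 - 6.3*w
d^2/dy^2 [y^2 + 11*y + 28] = 2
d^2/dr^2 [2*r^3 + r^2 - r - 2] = 12*r + 2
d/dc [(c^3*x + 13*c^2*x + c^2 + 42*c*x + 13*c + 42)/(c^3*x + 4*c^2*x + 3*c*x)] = (-9*c^4*x - c^4 - 78*c^3*x - 26*c^3 - 129*c^2*x - 175*c^2 - 336*c - 126)/(c^2*x*(c^4 + 8*c^3 + 22*c^2 + 24*c + 9))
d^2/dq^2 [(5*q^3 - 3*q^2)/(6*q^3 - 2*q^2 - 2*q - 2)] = 3*(-4*q^6 + 15*q^5 + 21*q^4 - 20*q^3 + 8*q^2 + 5*q - 1)/(27*q^9 - 27*q^8 - 18*q^7 - 10*q^6 + 24*q^5 + 12*q^4 + 2*q^3 - 6*q^2 - 3*q - 1)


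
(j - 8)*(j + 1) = j^2 - 7*j - 8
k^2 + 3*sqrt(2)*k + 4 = (k + sqrt(2))*(k + 2*sqrt(2))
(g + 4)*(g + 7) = g^2 + 11*g + 28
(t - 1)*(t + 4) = t^2 + 3*t - 4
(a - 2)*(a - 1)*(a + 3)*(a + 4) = a^4 + 4*a^3 - 7*a^2 - 22*a + 24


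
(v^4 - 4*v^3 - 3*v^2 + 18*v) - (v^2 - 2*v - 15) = v^4 - 4*v^3 - 4*v^2 + 20*v + 15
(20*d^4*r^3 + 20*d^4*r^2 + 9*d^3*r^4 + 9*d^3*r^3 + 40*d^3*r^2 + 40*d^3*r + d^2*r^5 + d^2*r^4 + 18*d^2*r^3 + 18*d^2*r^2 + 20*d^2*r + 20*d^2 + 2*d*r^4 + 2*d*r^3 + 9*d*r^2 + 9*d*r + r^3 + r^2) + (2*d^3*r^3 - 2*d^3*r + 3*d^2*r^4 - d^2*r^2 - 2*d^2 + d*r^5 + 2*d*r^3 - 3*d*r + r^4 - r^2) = 20*d^4*r^3 + 20*d^4*r^2 + 9*d^3*r^4 + 11*d^3*r^3 + 40*d^3*r^2 + 38*d^3*r + d^2*r^5 + 4*d^2*r^4 + 18*d^2*r^3 + 17*d^2*r^2 + 20*d^2*r + 18*d^2 + d*r^5 + 2*d*r^4 + 4*d*r^3 + 9*d*r^2 + 6*d*r + r^4 + r^3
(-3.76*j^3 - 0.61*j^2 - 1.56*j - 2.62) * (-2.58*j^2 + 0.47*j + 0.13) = 9.7008*j^5 - 0.1934*j^4 + 3.2493*j^3 + 5.9471*j^2 - 1.4342*j - 0.3406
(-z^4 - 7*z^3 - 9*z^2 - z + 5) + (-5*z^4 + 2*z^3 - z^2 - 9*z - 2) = -6*z^4 - 5*z^3 - 10*z^2 - 10*z + 3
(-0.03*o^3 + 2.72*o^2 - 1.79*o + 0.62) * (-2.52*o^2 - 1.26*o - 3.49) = 0.0756*o^5 - 6.8166*o^4 + 1.1883*o^3 - 8.7998*o^2 + 5.4659*o - 2.1638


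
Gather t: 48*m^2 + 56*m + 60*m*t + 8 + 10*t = 48*m^2 + 56*m + t*(60*m + 10) + 8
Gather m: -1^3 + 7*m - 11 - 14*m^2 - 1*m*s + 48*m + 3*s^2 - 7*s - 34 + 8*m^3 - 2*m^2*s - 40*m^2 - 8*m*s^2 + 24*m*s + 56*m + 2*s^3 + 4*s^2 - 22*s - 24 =8*m^3 + m^2*(-2*s - 54) + m*(-8*s^2 + 23*s + 111) + 2*s^3 + 7*s^2 - 29*s - 70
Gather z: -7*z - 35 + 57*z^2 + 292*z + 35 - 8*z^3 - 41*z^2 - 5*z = -8*z^3 + 16*z^2 + 280*z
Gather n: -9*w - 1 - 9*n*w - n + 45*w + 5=n*(-9*w - 1) + 36*w + 4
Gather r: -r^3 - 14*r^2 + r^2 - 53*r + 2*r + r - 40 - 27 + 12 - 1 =-r^3 - 13*r^2 - 50*r - 56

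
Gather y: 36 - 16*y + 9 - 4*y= 45 - 20*y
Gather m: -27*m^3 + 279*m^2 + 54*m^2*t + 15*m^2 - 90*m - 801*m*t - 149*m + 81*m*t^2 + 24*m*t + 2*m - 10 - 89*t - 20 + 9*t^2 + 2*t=-27*m^3 + m^2*(54*t + 294) + m*(81*t^2 - 777*t - 237) + 9*t^2 - 87*t - 30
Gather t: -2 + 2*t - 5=2*t - 7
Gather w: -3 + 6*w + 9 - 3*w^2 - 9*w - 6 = -3*w^2 - 3*w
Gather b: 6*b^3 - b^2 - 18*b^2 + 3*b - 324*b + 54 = 6*b^3 - 19*b^2 - 321*b + 54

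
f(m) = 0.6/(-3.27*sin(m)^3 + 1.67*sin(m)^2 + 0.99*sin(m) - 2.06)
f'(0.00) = -0.14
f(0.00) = -0.29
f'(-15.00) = -2.01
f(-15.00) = -0.55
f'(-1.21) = 1.71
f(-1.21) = 0.52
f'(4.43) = -0.93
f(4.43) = 0.42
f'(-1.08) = 7.31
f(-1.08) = 0.98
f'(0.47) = -0.11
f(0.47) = -0.38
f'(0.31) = -0.22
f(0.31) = -0.35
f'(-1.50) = 0.15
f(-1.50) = 0.32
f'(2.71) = 0.14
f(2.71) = -0.38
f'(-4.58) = -0.06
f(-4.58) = -0.23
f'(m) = 0.6*(9.81*sin(m)^2*cos(m) - 3.34*sin(m)*cos(m) - 0.99*cos(m))/(-3.27*sin(m)^3 + 1.67*sin(m)^2 + 0.99*sin(m) - 2.06)^2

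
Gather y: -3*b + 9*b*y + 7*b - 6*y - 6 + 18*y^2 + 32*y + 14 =4*b + 18*y^2 + y*(9*b + 26) + 8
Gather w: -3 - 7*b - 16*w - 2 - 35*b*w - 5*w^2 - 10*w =-7*b - 5*w^2 + w*(-35*b - 26) - 5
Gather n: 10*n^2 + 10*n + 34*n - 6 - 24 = 10*n^2 + 44*n - 30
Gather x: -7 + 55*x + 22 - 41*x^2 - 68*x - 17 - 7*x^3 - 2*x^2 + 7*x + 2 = -7*x^3 - 43*x^2 - 6*x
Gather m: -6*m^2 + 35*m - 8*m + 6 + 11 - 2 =-6*m^2 + 27*m + 15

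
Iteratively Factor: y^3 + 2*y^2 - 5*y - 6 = (y - 2)*(y^2 + 4*y + 3) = (y - 2)*(y + 3)*(y + 1)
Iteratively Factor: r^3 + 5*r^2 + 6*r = (r)*(r^2 + 5*r + 6) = r*(r + 3)*(r + 2)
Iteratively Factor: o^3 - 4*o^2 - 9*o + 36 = (o - 3)*(o^2 - o - 12) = (o - 4)*(o - 3)*(o + 3)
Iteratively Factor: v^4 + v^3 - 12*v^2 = (v)*(v^3 + v^2 - 12*v) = v*(v - 3)*(v^2 + 4*v) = v*(v - 3)*(v + 4)*(v)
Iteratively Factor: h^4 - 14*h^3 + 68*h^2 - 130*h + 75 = (h - 5)*(h^3 - 9*h^2 + 23*h - 15) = (h - 5)*(h - 3)*(h^2 - 6*h + 5) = (h - 5)^2*(h - 3)*(h - 1)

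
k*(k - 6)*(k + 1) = k^3 - 5*k^2 - 6*k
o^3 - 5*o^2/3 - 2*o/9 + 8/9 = (o - 4/3)*(o - 1)*(o + 2/3)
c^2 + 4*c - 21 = (c - 3)*(c + 7)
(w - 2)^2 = w^2 - 4*w + 4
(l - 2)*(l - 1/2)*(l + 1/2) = l^3 - 2*l^2 - l/4 + 1/2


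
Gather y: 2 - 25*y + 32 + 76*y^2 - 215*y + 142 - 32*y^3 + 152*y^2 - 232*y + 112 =-32*y^3 + 228*y^2 - 472*y + 288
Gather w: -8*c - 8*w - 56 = -8*c - 8*w - 56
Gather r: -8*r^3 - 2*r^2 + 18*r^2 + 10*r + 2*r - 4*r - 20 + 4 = -8*r^3 + 16*r^2 + 8*r - 16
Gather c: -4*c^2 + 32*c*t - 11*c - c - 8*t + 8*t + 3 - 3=-4*c^2 + c*(32*t - 12)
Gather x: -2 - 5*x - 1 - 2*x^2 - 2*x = -2*x^2 - 7*x - 3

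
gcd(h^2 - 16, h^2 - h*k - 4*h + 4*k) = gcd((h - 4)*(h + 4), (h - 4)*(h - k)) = h - 4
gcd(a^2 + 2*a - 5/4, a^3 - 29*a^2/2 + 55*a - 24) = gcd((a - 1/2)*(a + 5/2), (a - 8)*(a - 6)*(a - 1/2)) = a - 1/2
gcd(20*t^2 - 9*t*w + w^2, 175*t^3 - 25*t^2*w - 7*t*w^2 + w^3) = 5*t - w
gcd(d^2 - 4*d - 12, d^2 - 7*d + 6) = d - 6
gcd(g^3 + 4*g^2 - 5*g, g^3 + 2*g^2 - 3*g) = g^2 - g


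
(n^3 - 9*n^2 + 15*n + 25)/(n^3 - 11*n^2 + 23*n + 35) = (n - 5)/(n - 7)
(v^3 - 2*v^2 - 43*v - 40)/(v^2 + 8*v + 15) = (v^2 - 7*v - 8)/(v + 3)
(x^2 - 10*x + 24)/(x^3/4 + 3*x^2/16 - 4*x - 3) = 16*(x - 6)/(4*x^2 + 19*x + 12)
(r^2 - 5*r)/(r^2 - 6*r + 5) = r/(r - 1)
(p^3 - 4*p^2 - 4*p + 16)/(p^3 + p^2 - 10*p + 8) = (p^2 - 2*p - 8)/(p^2 + 3*p - 4)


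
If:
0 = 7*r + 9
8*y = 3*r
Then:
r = -9/7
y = -27/56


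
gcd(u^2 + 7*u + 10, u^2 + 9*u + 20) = u + 5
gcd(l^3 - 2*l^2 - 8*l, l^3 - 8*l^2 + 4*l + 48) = l^2 - 2*l - 8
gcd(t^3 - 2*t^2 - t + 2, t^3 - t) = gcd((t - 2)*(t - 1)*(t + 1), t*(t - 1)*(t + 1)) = t^2 - 1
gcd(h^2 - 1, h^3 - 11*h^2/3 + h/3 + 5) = h + 1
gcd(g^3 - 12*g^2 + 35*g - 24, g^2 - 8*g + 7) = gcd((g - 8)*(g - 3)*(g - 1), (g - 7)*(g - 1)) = g - 1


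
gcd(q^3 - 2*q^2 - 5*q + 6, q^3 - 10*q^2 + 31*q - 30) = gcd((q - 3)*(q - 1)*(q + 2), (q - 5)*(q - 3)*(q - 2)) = q - 3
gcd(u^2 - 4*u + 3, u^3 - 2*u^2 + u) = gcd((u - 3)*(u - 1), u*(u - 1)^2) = u - 1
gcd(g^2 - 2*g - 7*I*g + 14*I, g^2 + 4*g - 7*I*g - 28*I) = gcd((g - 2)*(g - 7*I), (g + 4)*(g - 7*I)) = g - 7*I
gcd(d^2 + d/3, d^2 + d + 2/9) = d + 1/3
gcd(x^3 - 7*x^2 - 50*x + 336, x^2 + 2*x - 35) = x + 7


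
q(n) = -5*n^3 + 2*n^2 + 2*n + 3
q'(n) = -15*n^2 + 4*n + 2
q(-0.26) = 2.70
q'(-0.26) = -0.05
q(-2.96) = 144.27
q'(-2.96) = -141.26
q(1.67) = -11.37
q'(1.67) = -33.15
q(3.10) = -120.54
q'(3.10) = -129.75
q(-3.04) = 155.88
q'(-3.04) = -148.78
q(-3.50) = 234.88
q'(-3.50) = -195.75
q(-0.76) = 4.83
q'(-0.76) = -9.70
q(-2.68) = 108.25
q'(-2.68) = -116.46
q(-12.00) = 8907.00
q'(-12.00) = -2206.00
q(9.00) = -3462.00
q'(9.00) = -1177.00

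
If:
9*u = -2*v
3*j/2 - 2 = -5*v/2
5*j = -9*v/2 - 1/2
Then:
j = -41/23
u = -86/207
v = 43/23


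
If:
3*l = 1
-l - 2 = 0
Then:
No Solution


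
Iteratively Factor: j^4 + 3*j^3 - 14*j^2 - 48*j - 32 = (j + 1)*(j^3 + 2*j^2 - 16*j - 32) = (j - 4)*(j + 1)*(j^2 + 6*j + 8) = (j - 4)*(j + 1)*(j + 2)*(j + 4)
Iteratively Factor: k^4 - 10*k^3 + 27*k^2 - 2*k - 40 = (k - 5)*(k^3 - 5*k^2 + 2*k + 8) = (k - 5)*(k - 2)*(k^2 - 3*k - 4) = (k - 5)*(k - 4)*(k - 2)*(k + 1)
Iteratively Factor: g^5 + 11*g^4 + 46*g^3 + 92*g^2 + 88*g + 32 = (g + 2)*(g^4 + 9*g^3 + 28*g^2 + 36*g + 16) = (g + 2)^2*(g^3 + 7*g^2 + 14*g + 8) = (g + 2)^2*(g + 4)*(g^2 + 3*g + 2) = (g + 1)*(g + 2)^2*(g + 4)*(g + 2)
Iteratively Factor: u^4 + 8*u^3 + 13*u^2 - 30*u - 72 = (u + 3)*(u^3 + 5*u^2 - 2*u - 24) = (u + 3)*(u + 4)*(u^2 + u - 6) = (u + 3)^2*(u + 4)*(u - 2)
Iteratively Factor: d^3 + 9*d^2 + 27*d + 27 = (d + 3)*(d^2 + 6*d + 9) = (d + 3)^2*(d + 3)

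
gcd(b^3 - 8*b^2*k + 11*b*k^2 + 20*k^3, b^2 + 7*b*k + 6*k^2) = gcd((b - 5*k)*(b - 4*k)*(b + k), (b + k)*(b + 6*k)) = b + k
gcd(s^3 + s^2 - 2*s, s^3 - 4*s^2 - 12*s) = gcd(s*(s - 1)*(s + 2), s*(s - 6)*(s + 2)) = s^2 + 2*s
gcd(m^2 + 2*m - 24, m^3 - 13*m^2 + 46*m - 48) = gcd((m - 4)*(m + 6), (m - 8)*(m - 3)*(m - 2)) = 1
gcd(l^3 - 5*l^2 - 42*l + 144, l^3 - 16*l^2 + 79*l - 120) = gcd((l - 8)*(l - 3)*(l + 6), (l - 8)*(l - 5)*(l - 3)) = l^2 - 11*l + 24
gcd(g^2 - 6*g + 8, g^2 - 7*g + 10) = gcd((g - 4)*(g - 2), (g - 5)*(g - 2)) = g - 2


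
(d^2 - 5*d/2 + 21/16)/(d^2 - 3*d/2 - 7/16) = (4*d - 3)/(4*d + 1)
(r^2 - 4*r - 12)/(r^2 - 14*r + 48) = (r + 2)/(r - 8)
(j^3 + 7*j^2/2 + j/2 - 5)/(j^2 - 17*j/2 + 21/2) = (2*j^3 + 7*j^2 + j - 10)/(2*j^2 - 17*j + 21)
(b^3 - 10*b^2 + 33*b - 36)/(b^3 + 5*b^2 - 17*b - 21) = (b^2 - 7*b + 12)/(b^2 + 8*b + 7)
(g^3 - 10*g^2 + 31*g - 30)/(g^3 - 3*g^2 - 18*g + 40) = (g - 3)/(g + 4)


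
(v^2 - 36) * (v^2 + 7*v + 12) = v^4 + 7*v^3 - 24*v^2 - 252*v - 432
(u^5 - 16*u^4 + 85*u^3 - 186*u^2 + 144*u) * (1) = u^5 - 16*u^4 + 85*u^3 - 186*u^2 + 144*u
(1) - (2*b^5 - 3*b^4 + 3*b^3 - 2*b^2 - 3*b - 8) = -2*b^5 + 3*b^4 - 3*b^3 + 2*b^2 + 3*b + 9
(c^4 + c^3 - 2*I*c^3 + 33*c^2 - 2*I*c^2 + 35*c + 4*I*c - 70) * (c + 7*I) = c^5 + c^4 + 5*I*c^4 + 47*c^3 + 5*I*c^3 + 49*c^2 + 235*I*c^2 - 98*c + 245*I*c - 490*I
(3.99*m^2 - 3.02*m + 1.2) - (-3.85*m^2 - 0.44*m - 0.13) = 7.84*m^2 - 2.58*m + 1.33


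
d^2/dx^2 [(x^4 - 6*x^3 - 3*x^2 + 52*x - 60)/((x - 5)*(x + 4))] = 2*(x^3 + 12*x^2 + 48*x + 28)/(x^3 + 12*x^2 + 48*x + 64)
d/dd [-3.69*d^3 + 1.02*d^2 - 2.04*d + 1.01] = -11.07*d^2 + 2.04*d - 2.04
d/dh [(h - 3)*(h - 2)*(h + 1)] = 3*h^2 - 8*h + 1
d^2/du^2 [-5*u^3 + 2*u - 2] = -30*u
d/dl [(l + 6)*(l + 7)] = 2*l + 13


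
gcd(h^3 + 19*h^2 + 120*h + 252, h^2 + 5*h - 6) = h + 6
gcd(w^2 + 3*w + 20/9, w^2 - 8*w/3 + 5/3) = 1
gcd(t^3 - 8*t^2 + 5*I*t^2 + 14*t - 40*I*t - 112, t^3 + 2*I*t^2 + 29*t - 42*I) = t^2 + 5*I*t + 14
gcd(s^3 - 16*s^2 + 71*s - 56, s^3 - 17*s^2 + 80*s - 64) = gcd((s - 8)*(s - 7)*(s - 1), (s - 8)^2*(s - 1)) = s^2 - 9*s + 8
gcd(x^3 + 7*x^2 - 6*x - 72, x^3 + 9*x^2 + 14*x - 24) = x^2 + 10*x + 24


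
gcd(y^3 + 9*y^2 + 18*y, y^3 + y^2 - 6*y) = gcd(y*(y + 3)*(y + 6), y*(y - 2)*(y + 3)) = y^2 + 3*y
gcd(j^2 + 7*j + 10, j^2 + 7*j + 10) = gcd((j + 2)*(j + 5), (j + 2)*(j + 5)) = j^2 + 7*j + 10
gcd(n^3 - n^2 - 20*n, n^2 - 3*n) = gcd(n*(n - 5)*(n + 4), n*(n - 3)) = n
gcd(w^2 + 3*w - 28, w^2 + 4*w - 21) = w + 7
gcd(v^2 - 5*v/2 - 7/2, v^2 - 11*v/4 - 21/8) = v - 7/2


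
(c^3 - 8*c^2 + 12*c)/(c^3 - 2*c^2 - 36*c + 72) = c/(c + 6)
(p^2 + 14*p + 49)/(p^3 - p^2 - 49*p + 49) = (p + 7)/(p^2 - 8*p + 7)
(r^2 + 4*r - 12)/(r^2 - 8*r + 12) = (r + 6)/(r - 6)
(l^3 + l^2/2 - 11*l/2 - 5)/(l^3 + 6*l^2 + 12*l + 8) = (2*l^2 - 3*l - 5)/(2*(l^2 + 4*l + 4))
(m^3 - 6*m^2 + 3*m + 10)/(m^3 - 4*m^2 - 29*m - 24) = (m^2 - 7*m + 10)/(m^2 - 5*m - 24)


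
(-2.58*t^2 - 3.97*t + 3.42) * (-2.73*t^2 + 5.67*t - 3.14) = 7.0434*t^4 - 3.7905*t^3 - 23.7453*t^2 + 31.8572*t - 10.7388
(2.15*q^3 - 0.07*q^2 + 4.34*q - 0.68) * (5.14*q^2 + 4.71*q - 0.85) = 11.051*q^5 + 9.7667*q^4 + 20.1504*q^3 + 17.0057*q^2 - 6.8918*q + 0.578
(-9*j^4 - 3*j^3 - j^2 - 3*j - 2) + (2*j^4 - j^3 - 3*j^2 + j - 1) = -7*j^4 - 4*j^3 - 4*j^2 - 2*j - 3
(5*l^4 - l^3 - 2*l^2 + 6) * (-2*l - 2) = -10*l^5 - 8*l^4 + 6*l^3 + 4*l^2 - 12*l - 12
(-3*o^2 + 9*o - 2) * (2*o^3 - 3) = -6*o^5 + 18*o^4 - 4*o^3 + 9*o^2 - 27*o + 6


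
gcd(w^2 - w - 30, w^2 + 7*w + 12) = 1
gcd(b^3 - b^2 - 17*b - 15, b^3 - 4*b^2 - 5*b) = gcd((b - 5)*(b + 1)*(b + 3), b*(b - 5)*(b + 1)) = b^2 - 4*b - 5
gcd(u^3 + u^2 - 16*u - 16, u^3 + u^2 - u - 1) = u + 1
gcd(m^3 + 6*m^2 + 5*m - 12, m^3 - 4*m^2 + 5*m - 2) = m - 1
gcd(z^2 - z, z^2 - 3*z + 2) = z - 1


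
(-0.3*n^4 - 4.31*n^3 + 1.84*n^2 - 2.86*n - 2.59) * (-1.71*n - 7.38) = 0.513*n^5 + 9.5841*n^4 + 28.6614*n^3 - 8.6886*n^2 + 25.5357*n + 19.1142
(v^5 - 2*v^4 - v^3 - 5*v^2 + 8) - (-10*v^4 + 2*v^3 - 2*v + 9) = v^5 + 8*v^4 - 3*v^3 - 5*v^2 + 2*v - 1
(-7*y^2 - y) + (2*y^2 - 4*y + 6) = -5*y^2 - 5*y + 6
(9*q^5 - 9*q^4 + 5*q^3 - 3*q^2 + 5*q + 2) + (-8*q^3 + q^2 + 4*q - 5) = 9*q^5 - 9*q^4 - 3*q^3 - 2*q^2 + 9*q - 3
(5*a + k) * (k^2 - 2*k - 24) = 5*a*k^2 - 10*a*k - 120*a + k^3 - 2*k^2 - 24*k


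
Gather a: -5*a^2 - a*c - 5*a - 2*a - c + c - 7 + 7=-5*a^2 + a*(-c - 7)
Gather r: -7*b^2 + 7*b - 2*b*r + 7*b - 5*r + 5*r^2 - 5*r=-7*b^2 + 14*b + 5*r^2 + r*(-2*b - 10)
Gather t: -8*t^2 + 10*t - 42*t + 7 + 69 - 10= -8*t^2 - 32*t + 66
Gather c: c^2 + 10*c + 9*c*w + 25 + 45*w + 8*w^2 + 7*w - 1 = c^2 + c*(9*w + 10) + 8*w^2 + 52*w + 24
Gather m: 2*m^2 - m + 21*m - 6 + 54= 2*m^2 + 20*m + 48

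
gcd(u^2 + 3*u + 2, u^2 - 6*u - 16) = u + 2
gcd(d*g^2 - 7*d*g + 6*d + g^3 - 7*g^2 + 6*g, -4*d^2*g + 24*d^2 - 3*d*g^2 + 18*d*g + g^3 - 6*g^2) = d*g - 6*d + g^2 - 6*g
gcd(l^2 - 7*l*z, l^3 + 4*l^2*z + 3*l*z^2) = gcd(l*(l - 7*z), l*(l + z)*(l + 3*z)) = l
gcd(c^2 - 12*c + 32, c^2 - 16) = c - 4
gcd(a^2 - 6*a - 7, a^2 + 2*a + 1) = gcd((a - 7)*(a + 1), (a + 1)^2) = a + 1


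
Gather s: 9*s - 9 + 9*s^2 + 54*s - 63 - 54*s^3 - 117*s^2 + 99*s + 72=-54*s^3 - 108*s^2 + 162*s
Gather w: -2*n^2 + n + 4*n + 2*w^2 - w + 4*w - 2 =-2*n^2 + 5*n + 2*w^2 + 3*w - 2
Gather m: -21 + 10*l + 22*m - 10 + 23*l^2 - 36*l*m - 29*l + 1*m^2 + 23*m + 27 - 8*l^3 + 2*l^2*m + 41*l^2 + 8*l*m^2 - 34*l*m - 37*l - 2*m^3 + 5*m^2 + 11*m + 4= -8*l^3 + 64*l^2 - 56*l - 2*m^3 + m^2*(8*l + 6) + m*(2*l^2 - 70*l + 56)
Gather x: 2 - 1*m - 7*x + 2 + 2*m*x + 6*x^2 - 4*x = -m + 6*x^2 + x*(2*m - 11) + 4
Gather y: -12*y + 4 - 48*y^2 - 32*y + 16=-48*y^2 - 44*y + 20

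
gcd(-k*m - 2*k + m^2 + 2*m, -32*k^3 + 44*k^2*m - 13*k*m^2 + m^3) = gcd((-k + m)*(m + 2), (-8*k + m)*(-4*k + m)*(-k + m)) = k - m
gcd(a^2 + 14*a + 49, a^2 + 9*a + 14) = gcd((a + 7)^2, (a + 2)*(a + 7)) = a + 7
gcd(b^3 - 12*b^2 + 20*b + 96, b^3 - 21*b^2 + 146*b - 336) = b^2 - 14*b + 48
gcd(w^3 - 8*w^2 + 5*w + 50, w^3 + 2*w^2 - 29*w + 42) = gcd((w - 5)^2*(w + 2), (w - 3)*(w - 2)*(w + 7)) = 1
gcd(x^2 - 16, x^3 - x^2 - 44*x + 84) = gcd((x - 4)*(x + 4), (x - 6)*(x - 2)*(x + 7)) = 1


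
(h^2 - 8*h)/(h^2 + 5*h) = (h - 8)/(h + 5)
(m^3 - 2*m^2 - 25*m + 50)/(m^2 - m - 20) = (m^2 + 3*m - 10)/(m + 4)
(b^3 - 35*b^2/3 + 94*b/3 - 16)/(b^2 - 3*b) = b - 26/3 + 16/(3*b)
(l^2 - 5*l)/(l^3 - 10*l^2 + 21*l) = (l - 5)/(l^2 - 10*l + 21)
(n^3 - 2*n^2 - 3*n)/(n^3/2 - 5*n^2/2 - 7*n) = 2*(-n^2 + 2*n + 3)/(-n^2 + 5*n + 14)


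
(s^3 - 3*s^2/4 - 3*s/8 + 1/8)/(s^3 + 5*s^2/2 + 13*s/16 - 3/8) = 2*(2*s^2 - s - 1)/(4*s^2 + 11*s + 6)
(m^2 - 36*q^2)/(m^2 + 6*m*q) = (m - 6*q)/m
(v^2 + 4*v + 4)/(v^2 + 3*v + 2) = (v + 2)/(v + 1)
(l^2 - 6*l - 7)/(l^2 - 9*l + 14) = (l + 1)/(l - 2)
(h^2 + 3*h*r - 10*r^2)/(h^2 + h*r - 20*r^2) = (-h + 2*r)/(-h + 4*r)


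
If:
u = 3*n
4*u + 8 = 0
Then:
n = -2/3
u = -2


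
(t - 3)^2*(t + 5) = t^3 - t^2 - 21*t + 45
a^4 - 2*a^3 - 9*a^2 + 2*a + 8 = (a - 4)*(a - 1)*(a + 1)*(a + 2)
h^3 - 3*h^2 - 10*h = h*(h - 5)*(h + 2)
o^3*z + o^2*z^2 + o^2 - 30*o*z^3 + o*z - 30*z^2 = (o - 5*z)*(o + 6*z)*(o*z + 1)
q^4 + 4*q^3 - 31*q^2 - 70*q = q*(q - 5)*(q + 2)*(q + 7)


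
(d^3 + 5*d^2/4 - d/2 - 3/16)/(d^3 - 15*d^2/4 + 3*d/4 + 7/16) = (2*d + 3)/(2*d - 7)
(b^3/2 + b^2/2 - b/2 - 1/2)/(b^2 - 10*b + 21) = (b^3 + b^2 - b - 1)/(2*(b^2 - 10*b + 21))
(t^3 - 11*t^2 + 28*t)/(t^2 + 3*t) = (t^2 - 11*t + 28)/(t + 3)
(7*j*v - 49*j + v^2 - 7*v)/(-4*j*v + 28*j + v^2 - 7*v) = (7*j + v)/(-4*j + v)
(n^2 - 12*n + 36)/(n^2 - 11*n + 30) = (n - 6)/(n - 5)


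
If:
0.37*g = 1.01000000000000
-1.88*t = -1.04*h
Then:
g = 2.73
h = 1.80769230769231*t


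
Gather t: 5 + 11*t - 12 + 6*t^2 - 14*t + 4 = 6*t^2 - 3*t - 3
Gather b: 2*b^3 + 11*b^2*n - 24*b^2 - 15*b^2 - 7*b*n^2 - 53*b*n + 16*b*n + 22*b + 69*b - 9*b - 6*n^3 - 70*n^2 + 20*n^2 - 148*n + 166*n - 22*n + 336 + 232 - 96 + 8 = 2*b^3 + b^2*(11*n - 39) + b*(-7*n^2 - 37*n + 82) - 6*n^3 - 50*n^2 - 4*n + 480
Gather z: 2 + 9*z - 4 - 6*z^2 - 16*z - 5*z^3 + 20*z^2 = -5*z^3 + 14*z^2 - 7*z - 2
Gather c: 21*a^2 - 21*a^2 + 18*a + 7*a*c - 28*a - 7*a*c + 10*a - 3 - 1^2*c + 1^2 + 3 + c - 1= 0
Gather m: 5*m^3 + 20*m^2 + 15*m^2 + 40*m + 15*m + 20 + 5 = 5*m^3 + 35*m^2 + 55*m + 25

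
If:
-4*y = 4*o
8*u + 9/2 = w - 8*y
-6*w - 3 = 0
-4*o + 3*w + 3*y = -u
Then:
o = -17/48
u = -47/48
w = -1/2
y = 17/48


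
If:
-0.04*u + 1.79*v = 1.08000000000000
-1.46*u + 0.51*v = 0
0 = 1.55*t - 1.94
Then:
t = 1.25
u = 0.21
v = 0.61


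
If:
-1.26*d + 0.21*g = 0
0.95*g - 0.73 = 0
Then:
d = 0.13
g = 0.77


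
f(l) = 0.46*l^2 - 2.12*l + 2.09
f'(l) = 0.92*l - 2.12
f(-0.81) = 4.11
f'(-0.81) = -2.87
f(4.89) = 2.72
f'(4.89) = 2.38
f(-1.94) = 7.93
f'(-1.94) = -3.90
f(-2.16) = 8.82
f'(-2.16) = -4.11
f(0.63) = 0.94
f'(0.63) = -1.54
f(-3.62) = 15.79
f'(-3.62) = -5.45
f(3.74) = 0.60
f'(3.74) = 1.32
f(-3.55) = 15.41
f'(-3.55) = -5.39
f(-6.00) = 31.37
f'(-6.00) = -7.64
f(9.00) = 20.27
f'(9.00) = 6.16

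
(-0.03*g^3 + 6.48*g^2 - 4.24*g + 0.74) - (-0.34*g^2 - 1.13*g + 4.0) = -0.03*g^3 + 6.82*g^2 - 3.11*g - 3.26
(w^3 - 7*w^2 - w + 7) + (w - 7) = w^3 - 7*w^2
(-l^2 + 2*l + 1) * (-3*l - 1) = 3*l^3 - 5*l^2 - 5*l - 1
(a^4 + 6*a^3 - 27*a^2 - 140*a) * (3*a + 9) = 3*a^5 + 27*a^4 - 27*a^3 - 663*a^2 - 1260*a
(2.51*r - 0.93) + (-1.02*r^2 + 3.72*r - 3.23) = -1.02*r^2 + 6.23*r - 4.16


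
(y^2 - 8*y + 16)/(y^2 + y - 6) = (y^2 - 8*y + 16)/(y^2 + y - 6)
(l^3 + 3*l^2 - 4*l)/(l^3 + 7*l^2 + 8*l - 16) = l/(l + 4)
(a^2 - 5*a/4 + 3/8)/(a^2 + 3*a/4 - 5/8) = (4*a - 3)/(4*a + 5)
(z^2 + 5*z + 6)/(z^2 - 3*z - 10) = (z + 3)/(z - 5)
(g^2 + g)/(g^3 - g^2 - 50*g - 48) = g/(g^2 - 2*g - 48)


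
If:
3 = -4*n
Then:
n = -3/4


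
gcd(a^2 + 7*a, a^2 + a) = a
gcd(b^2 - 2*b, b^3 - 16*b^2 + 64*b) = b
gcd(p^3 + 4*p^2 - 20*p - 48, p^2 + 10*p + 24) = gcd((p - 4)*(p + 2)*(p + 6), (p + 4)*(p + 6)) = p + 6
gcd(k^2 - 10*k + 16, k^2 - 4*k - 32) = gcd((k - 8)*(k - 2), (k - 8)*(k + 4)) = k - 8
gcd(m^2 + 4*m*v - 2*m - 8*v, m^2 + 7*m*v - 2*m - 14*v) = m - 2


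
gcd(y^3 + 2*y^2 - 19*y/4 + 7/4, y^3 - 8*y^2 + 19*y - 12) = y - 1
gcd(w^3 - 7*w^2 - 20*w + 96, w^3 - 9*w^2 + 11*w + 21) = w - 3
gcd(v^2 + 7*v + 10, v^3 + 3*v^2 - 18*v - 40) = v^2 + 7*v + 10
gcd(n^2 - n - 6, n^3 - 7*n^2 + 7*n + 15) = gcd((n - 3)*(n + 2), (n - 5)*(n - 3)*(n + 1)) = n - 3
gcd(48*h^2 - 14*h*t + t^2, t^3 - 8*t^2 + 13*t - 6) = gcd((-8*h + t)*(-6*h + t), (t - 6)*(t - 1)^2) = 1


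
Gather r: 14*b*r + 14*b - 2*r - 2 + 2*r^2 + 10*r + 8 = 14*b + 2*r^2 + r*(14*b + 8) + 6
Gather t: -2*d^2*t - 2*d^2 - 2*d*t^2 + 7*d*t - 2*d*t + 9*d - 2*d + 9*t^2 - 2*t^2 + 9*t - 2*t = -2*d^2 + 7*d + t^2*(7 - 2*d) + t*(-2*d^2 + 5*d + 7)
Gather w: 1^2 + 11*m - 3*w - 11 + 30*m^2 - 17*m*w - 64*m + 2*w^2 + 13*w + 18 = 30*m^2 - 53*m + 2*w^2 + w*(10 - 17*m) + 8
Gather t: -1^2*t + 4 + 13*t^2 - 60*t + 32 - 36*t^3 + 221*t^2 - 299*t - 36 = -36*t^3 + 234*t^2 - 360*t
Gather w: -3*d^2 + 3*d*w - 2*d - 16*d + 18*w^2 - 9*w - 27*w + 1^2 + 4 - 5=-3*d^2 - 18*d + 18*w^2 + w*(3*d - 36)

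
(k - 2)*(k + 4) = k^2 + 2*k - 8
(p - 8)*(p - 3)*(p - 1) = p^3 - 12*p^2 + 35*p - 24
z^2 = z^2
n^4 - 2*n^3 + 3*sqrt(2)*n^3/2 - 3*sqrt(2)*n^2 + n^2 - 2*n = n*(n - 2)*(n + sqrt(2)/2)*(n + sqrt(2))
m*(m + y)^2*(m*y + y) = m^4*y + 2*m^3*y^2 + m^3*y + m^2*y^3 + 2*m^2*y^2 + m*y^3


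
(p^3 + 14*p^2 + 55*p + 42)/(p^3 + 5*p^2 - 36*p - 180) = (p^2 + 8*p + 7)/(p^2 - p - 30)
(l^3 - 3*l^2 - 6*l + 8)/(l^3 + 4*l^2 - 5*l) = (l^2 - 2*l - 8)/(l*(l + 5))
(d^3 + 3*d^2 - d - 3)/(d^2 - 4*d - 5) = (d^2 + 2*d - 3)/(d - 5)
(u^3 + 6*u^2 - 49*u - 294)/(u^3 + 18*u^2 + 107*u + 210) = (u - 7)/(u + 5)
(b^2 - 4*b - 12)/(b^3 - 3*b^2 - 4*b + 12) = (b - 6)/(b^2 - 5*b + 6)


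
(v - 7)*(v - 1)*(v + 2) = v^3 - 6*v^2 - 9*v + 14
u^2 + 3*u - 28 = (u - 4)*(u + 7)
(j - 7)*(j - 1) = j^2 - 8*j + 7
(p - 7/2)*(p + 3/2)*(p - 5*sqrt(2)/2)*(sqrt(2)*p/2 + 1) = sqrt(2)*p^4/2 - 3*p^3/2 - sqrt(2)*p^3 - 41*sqrt(2)*p^2/8 + 3*p^2 + 5*sqrt(2)*p + 63*p/8 + 105*sqrt(2)/8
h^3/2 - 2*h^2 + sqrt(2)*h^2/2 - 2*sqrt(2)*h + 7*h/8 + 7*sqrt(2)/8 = (h/2 + sqrt(2)/2)*(h - 7/2)*(h - 1/2)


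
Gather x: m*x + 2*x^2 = m*x + 2*x^2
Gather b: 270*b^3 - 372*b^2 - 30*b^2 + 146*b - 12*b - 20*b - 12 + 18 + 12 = 270*b^3 - 402*b^2 + 114*b + 18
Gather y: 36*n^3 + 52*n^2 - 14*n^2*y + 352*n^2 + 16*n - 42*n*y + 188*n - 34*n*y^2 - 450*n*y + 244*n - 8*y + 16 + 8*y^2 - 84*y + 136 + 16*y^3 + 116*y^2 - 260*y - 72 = 36*n^3 + 404*n^2 + 448*n + 16*y^3 + y^2*(124 - 34*n) + y*(-14*n^2 - 492*n - 352) + 80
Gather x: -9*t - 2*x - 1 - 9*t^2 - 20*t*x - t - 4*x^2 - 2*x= -9*t^2 - 10*t - 4*x^2 + x*(-20*t - 4) - 1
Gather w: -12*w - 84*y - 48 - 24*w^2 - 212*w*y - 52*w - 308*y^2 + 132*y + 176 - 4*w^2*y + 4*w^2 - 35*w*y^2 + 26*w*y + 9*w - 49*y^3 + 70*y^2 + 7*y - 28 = w^2*(-4*y - 20) + w*(-35*y^2 - 186*y - 55) - 49*y^3 - 238*y^2 + 55*y + 100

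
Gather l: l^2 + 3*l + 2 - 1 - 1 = l^2 + 3*l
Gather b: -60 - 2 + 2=-60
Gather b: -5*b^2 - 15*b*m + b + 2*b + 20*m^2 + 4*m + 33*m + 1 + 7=-5*b^2 + b*(3 - 15*m) + 20*m^2 + 37*m + 8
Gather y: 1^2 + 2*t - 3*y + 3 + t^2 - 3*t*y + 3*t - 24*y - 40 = t^2 + 5*t + y*(-3*t - 27) - 36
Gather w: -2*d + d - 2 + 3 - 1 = -d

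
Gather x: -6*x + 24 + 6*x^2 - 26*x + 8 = 6*x^2 - 32*x + 32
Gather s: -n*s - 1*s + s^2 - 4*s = s^2 + s*(-n - 5)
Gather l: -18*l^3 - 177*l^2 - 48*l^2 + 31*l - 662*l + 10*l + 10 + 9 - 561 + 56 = -18*l^3 - 225*l^2 - 621*l - 486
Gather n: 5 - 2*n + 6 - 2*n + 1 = 12 - 4*n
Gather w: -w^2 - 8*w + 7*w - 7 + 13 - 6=-w^2 - w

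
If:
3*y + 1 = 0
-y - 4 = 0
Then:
No Solution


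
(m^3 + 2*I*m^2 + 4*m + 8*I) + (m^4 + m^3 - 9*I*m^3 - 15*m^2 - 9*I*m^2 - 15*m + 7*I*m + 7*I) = m^4 + 2*m^3 - 9*I*m^3 - 15*m^2 - 7*I*m^2 - 11*m + 7*I*m + 15*I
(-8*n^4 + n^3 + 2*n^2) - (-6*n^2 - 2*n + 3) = -8*n^4 + n^3 + 8*n^2 + 2*n - 3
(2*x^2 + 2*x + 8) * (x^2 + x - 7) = 2*x^4 + 4*x^3 - 4*x^2 - 6*x - 56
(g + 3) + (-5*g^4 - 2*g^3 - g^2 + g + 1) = -5*g^4 - 2*g^3 - g^2 + 2*g + 4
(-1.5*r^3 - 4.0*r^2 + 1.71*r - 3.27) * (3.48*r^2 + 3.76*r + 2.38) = -5.22*r^5 - 19.56*r^4 - 12.6592*r^3 - 14.47*r^2 - 8.2254*r - 7.7826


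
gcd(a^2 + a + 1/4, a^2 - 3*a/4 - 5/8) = a + 1/2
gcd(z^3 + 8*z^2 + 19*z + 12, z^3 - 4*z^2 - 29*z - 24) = z^2 + 4*z + 3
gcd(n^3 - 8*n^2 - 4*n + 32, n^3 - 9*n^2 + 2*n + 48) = n^2 - 6*n - 16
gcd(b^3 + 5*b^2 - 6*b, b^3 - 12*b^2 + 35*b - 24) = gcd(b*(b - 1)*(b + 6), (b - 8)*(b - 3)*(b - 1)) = b - 1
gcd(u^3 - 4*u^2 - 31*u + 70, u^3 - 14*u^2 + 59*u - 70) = u^2 - 9*u + 14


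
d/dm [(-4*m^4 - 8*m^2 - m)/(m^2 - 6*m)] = (-8*m^3 + 72*m^2 + 49)/(m^2 - 12*m + 36)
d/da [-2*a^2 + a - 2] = 1 - 4*a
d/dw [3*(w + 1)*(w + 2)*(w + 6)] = 9*w^2 + 54*w + 60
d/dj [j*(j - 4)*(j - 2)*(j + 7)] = 4*j^3 + 3*j^2 - 68*j + 56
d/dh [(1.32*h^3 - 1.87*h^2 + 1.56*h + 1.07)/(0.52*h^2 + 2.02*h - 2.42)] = (0.6864*h^4 + 5.3328*h^3 - 14.1718*h^2 + 7.938*h - 5.9366)/(0.2704*h^4 + 2.1008*h^3 + 1.5636*h^2 - 9.7768*h + 5.8564)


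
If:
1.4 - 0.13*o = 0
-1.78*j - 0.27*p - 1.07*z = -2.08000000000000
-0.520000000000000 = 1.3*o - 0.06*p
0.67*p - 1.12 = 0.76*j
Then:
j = 211.87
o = 10.77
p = 242.00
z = -411.58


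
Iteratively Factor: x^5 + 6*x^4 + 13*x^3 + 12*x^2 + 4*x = (x + 1)*(x^4 + 5*x^3 + 8*x^2 + 4*x) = (x + 1)*(x + 2)*(x^3 + 3*x^2 + 2*x) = (x + 1)^2*(x + 2)*(x^2 + 2*x) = (x + 1)^2*(x + 2)^2*(x)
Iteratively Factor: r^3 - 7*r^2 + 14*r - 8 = (r - 1)*(r^2 - 6*r + 8) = (r - 4)*(r - 1)*(r - 2)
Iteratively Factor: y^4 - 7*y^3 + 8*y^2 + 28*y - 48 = (y + 2)*(y^3 - 9*y^2 + 26*y - 24) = (y - 4)*(y + 2)*(y^2 - 5*y + 6) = (y - 4)*(y - 3)*(y + 2)*(y - 2)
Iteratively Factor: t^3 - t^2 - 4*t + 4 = (t - 1)*(t^2 - 4) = (t - 2)*(t - 1)*(t + 2)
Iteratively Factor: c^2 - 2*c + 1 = (c - 1)*(c - 1)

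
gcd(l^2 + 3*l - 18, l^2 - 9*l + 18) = l - 3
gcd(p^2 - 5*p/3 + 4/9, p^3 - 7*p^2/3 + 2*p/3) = p - 1/3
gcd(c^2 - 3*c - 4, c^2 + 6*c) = 1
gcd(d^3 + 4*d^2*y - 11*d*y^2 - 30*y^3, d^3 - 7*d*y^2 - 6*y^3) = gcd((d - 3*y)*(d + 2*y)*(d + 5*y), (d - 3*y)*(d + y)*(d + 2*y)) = -d^2 + d*y + 6*y^2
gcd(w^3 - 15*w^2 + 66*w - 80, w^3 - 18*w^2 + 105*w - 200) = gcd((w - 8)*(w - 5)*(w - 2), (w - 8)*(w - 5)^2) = w^2 - 13*w + 40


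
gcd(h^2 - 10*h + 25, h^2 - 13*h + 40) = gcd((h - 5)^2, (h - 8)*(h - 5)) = h - 5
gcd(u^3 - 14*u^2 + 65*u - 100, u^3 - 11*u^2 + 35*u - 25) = u^2 - 10*u + 25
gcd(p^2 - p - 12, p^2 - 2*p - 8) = p - 4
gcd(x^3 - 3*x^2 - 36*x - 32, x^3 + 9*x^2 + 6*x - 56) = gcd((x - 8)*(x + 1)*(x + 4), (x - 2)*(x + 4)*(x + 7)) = x + 4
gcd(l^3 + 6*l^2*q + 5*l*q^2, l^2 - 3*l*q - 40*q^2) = l + 5*q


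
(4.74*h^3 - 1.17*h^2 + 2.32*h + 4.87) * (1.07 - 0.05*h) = -0.237*h^4 + 5.1303*h^3 - 1.3679*h^2 + 2.2389*h + 5.2109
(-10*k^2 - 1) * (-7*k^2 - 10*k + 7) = 70*k^4 + 100*k^3 - 63*k^2 + 10*k - 7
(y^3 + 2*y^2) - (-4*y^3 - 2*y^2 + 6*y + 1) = 5*y^3 + 4*y^2 - 6*y - 1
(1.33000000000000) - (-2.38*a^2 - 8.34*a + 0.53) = 2.38*a^2 + 8.34*a + 0.8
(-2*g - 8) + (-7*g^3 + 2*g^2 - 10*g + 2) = -7*g^3 + 2*g^2 - 12*g - 6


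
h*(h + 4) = h^2 + 4*h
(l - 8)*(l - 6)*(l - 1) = l^3 - 15*l^2 + 62*l - 48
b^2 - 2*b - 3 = (b - 3)*(b + 1)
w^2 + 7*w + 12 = (w + 3)*(w + 4)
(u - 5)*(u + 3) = u^2 - 2*u - 15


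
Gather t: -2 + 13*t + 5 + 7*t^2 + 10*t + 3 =7*t^2 + 23*t + 6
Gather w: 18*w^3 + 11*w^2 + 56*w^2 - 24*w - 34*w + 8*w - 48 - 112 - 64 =18*w^3 + 67*w^2 - 50*w - 224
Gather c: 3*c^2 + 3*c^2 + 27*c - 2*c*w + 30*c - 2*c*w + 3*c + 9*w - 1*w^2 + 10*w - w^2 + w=6*c^2 + c*(60 - 4*w) - 2*w^2 + 20*w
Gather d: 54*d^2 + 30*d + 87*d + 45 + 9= 54*d^2 + 117*d + 54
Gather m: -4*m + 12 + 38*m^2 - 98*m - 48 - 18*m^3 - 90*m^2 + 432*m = -18*m^3 - 52*m^2 + 330*m - 36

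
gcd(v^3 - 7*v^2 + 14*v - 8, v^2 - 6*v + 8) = v^2 - 6*v + 8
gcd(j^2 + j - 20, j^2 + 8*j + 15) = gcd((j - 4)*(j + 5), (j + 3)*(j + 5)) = j + 5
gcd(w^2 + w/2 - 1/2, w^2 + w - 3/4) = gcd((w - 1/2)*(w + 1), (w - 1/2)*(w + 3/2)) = w - 1/2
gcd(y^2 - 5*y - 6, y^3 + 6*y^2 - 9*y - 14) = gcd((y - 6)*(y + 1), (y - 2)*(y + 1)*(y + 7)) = y + 1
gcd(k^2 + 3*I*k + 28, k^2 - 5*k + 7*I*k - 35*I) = k + 7*I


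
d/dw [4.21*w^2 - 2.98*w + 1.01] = 8.42*w - 2.98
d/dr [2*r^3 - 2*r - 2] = 6*r^2 - 2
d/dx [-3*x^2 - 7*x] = -6*x - 7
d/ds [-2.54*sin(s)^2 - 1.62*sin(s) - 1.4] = -(5.08*sin(s) + 1.62)*cos(s)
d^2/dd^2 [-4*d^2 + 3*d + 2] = -8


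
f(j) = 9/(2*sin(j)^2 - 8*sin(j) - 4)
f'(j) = 9*(-4*sin(j)*cos(j) + 8*cos(j))/(2*sin(j)^2 - 8*sin(j) - 4)^2 = 9*(2 - sin(j))*cos(j)/(4*sin(j) + cos(j)^2 + 1)^2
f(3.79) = 5.77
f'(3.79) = -30.67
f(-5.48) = -1.03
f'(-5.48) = 0.42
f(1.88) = -0.92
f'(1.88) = -0.12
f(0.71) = -1.08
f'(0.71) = 0.53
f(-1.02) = 2.11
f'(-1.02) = 2.95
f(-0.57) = 10.01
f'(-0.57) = 95.14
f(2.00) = -0.94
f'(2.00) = -0.18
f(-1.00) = 2.17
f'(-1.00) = 3.21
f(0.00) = -2.25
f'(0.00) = 4.50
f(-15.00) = 4.39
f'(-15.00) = -17.28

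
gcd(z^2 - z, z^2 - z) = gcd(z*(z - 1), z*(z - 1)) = z^2 - z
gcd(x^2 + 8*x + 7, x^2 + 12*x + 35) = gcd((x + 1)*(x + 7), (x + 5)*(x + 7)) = x + 7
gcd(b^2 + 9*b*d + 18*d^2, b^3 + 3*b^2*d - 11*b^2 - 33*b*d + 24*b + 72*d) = b + 3*d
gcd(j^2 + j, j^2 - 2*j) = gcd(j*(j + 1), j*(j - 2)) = j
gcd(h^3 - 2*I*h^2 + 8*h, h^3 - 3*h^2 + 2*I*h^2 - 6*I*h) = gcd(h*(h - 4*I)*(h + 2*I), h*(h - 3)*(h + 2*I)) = h^2 + 2*I*h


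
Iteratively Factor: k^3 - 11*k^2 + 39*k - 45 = (k - 3)*(k^2 - 8*k + 15) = (k - 5)*(k - 3)*(k - 3)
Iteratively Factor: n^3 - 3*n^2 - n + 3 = (n - 3)*(n^2 - 1) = (n - 3)*(n - 1)*(n + 1)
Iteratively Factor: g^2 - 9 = (g - 3)*(g + 3)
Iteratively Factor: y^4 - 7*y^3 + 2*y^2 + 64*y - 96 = (y - 4)*(y^3 - 3*y^2 - 10*y + 24) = (y - 4)^2*(y^2 + y - 6) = (y - 4)^2*(y + 3)*(y - 2)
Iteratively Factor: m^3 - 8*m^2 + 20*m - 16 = (m - 4)*(m^2 - 4*m + 4) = (m - 4)*(m - 2)*(m - 2)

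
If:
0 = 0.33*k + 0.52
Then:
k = -1.58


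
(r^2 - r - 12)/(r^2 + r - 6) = (r - 4)/(r - 2)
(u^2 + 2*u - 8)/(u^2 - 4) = (u + 4)/(u + 2)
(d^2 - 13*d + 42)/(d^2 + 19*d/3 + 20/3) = 3*(d^2 - 13*d + 42)/(3*d^2 + 19*d + 20)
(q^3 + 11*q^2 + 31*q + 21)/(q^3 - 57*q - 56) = (q + 3)/(q - 8)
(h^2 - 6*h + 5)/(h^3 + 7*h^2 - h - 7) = (h - 5)/(h^2 + 8*h + 7)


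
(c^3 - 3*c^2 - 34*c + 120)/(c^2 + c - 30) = c - 4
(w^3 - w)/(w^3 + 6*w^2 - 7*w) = (w + 1)/(w + 7)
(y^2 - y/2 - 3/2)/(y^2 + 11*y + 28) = (2*y^2 - y - 3)/(2*(y^2 + 11*y + 28))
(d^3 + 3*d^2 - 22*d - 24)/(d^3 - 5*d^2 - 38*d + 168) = (d + 1)/(d - 7)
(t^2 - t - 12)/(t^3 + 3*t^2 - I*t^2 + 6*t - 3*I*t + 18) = (t - 4)/(t^2 - I*t + 6)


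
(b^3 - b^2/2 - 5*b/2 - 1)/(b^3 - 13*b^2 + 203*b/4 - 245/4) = 2*(2*b^3 - b^2 - 5*b - 2)/(4*b^3 - 52*b^2 + 203*b - 245)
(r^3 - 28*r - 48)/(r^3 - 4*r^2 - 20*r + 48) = (r + 2)/(r - 2)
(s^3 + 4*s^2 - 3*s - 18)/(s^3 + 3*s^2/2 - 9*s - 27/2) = 2*(s^2 + s - 6)/(2*s^2 - 3*s - 9)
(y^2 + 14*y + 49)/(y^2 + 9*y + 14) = (y + 7)/(y + 2)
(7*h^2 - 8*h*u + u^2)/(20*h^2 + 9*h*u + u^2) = (7*h^2 - 8*h*u + u^2)/(20*h^2 + 9*h*u + u^2)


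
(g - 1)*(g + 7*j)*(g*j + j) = g^3*j + 7*g^2*j^2 - g*j - 7*j^2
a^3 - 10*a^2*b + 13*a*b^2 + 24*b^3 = (a - 8*b)*(a - 3*b)*(a + b)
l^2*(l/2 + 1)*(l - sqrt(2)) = l^4/2 - sqrt(2)*l^3/2 + l^3 - sqrt(2)*l^2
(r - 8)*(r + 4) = r^2 - 4*r - 32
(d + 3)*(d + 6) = d^2 + 9*d + 18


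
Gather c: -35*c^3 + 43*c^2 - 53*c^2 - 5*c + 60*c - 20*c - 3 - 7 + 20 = -35*c^3 - 10*c^2 + 35*c + 10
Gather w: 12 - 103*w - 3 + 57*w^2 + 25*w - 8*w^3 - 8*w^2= -8*w^3 + 49*w^2 - 78*w + 9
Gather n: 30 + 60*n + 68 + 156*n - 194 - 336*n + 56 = -120*n - 40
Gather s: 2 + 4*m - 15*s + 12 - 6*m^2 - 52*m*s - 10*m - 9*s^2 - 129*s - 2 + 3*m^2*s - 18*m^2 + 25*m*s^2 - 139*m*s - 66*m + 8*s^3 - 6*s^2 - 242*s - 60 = -24*m^2 - 72*m + 8*s^3 + s^2*(25*m - 15) + s*(3*m^2 - 191*m - 386) - 48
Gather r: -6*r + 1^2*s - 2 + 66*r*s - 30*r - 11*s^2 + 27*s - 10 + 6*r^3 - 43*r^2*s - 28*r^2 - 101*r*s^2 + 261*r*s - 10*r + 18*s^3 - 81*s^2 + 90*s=6*r^3 + r^2*(-43*s - 28) + r*(-101*s^2 + 327*s - 46) + 18*s^3 - 92*s^2 + 118*s - 12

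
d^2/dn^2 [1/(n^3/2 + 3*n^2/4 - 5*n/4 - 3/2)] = 8*(-3*(2*n + 1)*(2*n^3 + 3*n^2 - 5*n - 6) + (6*n^2 + 6*n - 5)^2)/(2*n^3 + 3*n^2 - 5*n - 6)^3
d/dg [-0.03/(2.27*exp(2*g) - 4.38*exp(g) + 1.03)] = (0.1362*exp(g) - 0.1314)*exp(g)/(2.27*exp(2*g) - 4.38*exp(g) + 1.03)^2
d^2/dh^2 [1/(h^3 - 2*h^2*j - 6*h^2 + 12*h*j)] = 2*(h*(-3*h + 2*j + 6)*(h^2 - 2*h*j - 6*h + 12*j) + (3*h^2 - 4*h*j - 12*h + 12*j)^2)/(h^3*(h^2 - 2*h*j - 6*h + 12*j)^3)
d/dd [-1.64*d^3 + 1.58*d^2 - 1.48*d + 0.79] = -4.92*d^2 + 3.16*d - 1.48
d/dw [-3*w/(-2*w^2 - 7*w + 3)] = 3*(-2*w^2 - 3)/(4*w^4 + 28*w^3 + 37*w^2 - 42*w + 9)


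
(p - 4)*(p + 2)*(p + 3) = p^3 + p^2 - 14*p - 24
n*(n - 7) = n^2 - 7*n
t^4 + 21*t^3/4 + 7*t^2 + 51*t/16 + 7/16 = (t + 1/4)*(t + 1/2)*(t + 1)*(t + 7/2)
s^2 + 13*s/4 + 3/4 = (s + 1/4)*(s + 3)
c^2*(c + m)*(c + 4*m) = c^4 + 5*c^3*m + 4*c^2*m^2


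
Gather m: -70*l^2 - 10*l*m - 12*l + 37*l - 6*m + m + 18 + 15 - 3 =-70*l^2 + 25*l + m*(-10*l - 5) + 30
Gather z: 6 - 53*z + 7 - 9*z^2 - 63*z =-9*z^2 - 116*z + 13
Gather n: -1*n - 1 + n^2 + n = n^2 - 1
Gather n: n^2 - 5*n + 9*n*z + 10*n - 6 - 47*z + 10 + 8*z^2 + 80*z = n^2 + n*(9*z + 5) + 8*z^2 + 33*z + 4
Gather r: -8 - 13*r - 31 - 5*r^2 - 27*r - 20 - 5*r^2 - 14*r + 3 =-10*r^2 - 54*r - 56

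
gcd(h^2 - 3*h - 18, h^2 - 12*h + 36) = h - 6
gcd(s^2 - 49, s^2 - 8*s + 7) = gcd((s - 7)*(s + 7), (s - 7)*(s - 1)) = s - 7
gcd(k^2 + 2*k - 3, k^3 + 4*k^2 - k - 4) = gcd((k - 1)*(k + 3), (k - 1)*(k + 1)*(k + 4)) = k - 1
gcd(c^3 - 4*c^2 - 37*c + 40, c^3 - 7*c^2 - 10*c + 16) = c^2 - 9*c + 8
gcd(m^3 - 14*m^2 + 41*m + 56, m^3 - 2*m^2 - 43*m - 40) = m^2 - 7*m - 8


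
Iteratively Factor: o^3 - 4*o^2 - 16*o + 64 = (o - 4)*(o^2 - 16) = (o - 4)*(o + 4)*(o - 4)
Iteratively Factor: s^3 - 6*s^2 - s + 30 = (s - 3)*(s^2 - 3*s - 10) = (s - 3)*(s + 2)*(s - 5)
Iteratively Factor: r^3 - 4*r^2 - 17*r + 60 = (r + 4)*(r^2 - 8*r + 15) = (r - 5)*(r + 4)*(r - 3)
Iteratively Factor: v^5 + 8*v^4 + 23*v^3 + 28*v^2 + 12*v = (v + 1)*(v^4 + 7*v^3 + 16*v^2 + 12*v) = (v + 1)*(v + 2)*(v^3 + 5*v^2 + 6*v) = (v + 1)*(v + 2)^2*(v^2 + 3*v) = (v + 1)*(v + 2)^2*(v + 3)*(v)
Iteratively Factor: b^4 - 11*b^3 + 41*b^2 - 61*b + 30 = (b - 5)*(b^3 - 6*b^2 + 11*b - 6) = (b - 5)*(b - 3)*(b^2 - 3*b + 2) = (b - 5)*(b - 3)*(b - 1)*(b - 2)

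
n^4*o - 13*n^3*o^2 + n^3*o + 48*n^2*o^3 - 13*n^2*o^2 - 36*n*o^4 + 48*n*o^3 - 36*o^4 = (n - 6*o)^2*(n - o)*(n*o + o)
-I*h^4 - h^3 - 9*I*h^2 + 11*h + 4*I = (h - 4*I)*(h + I)^2*(-I*h + 1)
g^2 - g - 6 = (g - 3)*(g + 2)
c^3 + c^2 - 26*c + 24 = (c - 4)*(c - 1)*(c + 6)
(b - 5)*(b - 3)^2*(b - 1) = b^4 - 12*b^3 + 50*b^2 - 84*b + 45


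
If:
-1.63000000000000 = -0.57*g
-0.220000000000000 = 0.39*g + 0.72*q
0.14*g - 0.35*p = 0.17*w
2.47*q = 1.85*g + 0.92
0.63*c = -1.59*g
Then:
No Solution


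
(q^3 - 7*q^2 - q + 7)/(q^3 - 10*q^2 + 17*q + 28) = (q - 1)/(q - 4)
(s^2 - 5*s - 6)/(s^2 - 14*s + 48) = (s + 1)/(s - 8)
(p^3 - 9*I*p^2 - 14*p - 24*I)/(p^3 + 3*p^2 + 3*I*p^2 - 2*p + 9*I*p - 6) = (p^2 - 10*I*p - 24)/(p^2 + p*(3 + 2*I) + 6*I)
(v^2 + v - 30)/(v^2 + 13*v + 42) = (v - 5)/(v + 7)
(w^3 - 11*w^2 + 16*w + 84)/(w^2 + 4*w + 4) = (w^2 - 13*w + 42)/(w + 2)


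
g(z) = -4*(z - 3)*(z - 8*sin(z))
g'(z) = -4*z - 4*(1 - 8*cos(z))*(z - 3) + 32*sin(z) = -4*z + 4*(z - 3)*(8*cos(z) - 1) + 32*sin(z)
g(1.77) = -29.87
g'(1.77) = 37.00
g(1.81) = -28.38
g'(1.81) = 37.63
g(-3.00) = -44.90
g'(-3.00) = 221.56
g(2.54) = -3.66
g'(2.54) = 21.93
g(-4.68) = -389.40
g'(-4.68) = 89.38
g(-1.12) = 100.21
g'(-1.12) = -65.28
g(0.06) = -4.94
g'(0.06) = -80.47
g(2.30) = -10.26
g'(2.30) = 32.39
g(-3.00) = -44.90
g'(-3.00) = 221.56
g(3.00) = 0.00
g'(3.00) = -7.48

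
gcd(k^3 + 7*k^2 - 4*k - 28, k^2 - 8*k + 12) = k - 2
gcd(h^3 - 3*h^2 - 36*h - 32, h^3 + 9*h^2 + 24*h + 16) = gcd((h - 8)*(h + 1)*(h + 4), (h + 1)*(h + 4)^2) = h^2 + 5*h + 4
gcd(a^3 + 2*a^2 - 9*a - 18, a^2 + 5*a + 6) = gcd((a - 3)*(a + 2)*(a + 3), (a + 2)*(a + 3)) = a^2 + 5*a + 6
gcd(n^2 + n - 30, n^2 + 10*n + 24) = n + 6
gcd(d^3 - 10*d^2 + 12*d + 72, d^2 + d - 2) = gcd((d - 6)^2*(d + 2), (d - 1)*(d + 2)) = d + 2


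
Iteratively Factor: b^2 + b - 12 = (b + 4)*(b - 3)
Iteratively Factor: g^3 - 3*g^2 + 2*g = (g - 2)*(g^2 - g) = (g - 2)*(g - 1)*(g)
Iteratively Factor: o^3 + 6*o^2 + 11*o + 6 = (o + 1)*(o^2 + 5*o + 6) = (o + 1)*(o + 3)*(o + 2)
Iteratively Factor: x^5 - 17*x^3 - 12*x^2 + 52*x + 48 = (x + 3)*(x^4 - 3*x^3 - 8*x^2 + 12*x + 16) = (x - 4)*(x + 3)*(x^3 + x^2 - 4*x - 4) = (x - 4)*(x + 2)*(x + 3)*(x^2 - x - 2) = (x - 4)*(x - 2)*(x + 2)*(x + 3)*(x + 1)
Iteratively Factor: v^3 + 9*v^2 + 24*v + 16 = (v + 4)*(v^2 + 5*v + 4) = (v + 4)^2*(v + 1)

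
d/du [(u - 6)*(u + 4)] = 2*u - 2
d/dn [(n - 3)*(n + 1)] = 2*n - 2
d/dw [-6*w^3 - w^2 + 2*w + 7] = -18*w^2 - 2*w + 2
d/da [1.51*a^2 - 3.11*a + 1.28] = 3.02*a - 3.11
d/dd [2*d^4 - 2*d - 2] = 8*d^3 - 2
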